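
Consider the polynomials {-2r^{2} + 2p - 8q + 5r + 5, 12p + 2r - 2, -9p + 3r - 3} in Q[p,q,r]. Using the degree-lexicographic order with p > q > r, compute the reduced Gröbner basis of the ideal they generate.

G = {p, q - 1, r - 1}

f_1 = -2r^{2} + 2p - 8q + 5r + 5, LT = r^{2}.
f_2 = 12p + 2r - 2, LT = p.
f_3 = -9p + 3r - 3, LT = p.

S(f_2,f_3): lcm = p. S = \tfrac{1}{2}r - \tfrac{1}{2}.
  reduce S modulo (f_1, f_2, f_3):
  remainder \tfrac{1}{2}r - \tfrac{1}{2} ≠ 0; add g_4 = \tfrac{1}{2}r - \tfrac{1}{2} to the basis.

S(f_1,g_4): lcm = r^{2}. S = -p + 4q - \tfrac{3}{2}r - \tfrac{5}{2}.
  reduce S modulo (f_1, f_2, f_3, g_4):
  remainder 4q - 4 ≠ 0; add g_5 = 4q - 4 to the basis.

The other S-polynomials (S(f_1,f_2), S(f_1,f_3), S(f_2,g_4), S(f_3,g_4), S(f_1,g_5), S(f_2,g_5), S(f_3,g_5), S(g_4,g_5)) all reduce to 0 modulo the current basis, so we have a Gröbner basis.
Inter-reduce: drop elements whose leading term is divisible by another's, tail-reduce, and make monic.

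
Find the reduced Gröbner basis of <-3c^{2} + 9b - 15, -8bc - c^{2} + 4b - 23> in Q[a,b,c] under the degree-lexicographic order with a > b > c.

This is the nonlinear analogue of row-reducing a linear system.

f_1 = -3c^{2} + 9b - 15, LT = c^{2}.
f_2 = -8bc - c^{2} + 4b - 23, LT = bc.

S(f_1,f_2): lcm = bc^{2}. S = -\tfrac{1}{8}c^{3} - 3b^{2} + \tfrac{1}{2}bc + 5b - \tfrac{23}{8}c.
  leading term c^{3}: subtract (\tfrac{1}{24}c)·f_1 from -\tfrac{1}{8}c^{3} - 3b^{2} + \tfrac{1}{2}bc + 5b - \tfrac{23}{8}c → -3b^{2} + \tfrac{1}{8}bc + 5b - \tfrac{9}{4}c
  leading term b^{2}: no divisor's leading term divides it; move -3b^{2} to the remainder.
  leading term bc: subtract (-\tfrac{1}{64})·f_2 from \tfrac{1}{8}bc + 5b - \tfrac{9}{4}c → -\tfrac{1}{64}c^{2} + \tfrac{81}{16}b - \tfrac{9}{4}c - \tfrac{23}{64}
  leading term c^{2}: subtract (\tfrac{1}{192})·f_1 from -\tfrac{1}{64}c^{2} + \tfrac{81}{16}b - \tfrac{9}{4}c - \tfrac{23}{64} → \tfrac{321}{64}b - \tfrac{9}{4}c - \tfrac{9}{32}
  leading term b: no divisor's leading term divides it; move \tfrac{321}{64}b to the remainder.
  leading term c: no divisor's leading term divides it; move -\tfrac{9}{4}c to the remainder.
  leading term 1: no divisor's leading term divides it; move -\tfrac{9}{32} to the remainder.
  remainder -3b^{2} + \tfrac{321}{64}b - \tfrac{9}{4}c - \tfrac{9}{32} ≠ 0; add g_3 = -3b^{2} + \tfrac{321}{64}b - \tfrac{9}{4}c - \tfrac{9}{32} to the basis.

The other S-polynomials (S(f_1,g_3), S(f_2,g_3)) all reduce to 0 modulo the current basis, so we have a Gröbner basis.

G = {b^{2} - \tfrac{107}{64}b + \tfrac{3}{4}c + \tfrac{3}{32}, bc - \tfrac{1}{8}b + \tfrac{9}{4}, c^{2} - 3b + 5}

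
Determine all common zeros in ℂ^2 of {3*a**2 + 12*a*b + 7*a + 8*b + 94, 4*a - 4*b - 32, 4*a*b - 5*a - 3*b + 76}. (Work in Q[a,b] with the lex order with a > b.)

Compute a lex Gröbner basis by Buchberger's algorithm.
f_1 = 3*a**2 + 12*a*b + 7*a + 8*b + 94, LT = a**2.
f_2 = 4*a - 4*b - 32, LT = a.
f_3 = 4*a*b - 5*a - 3*b + 76, LT = a*b.

S(f_1,f_2): lcm = a**2. S = 5*a*b + 31/3*a + 8/3*b + 94/3.
  leading term a*b: subtract (5/4*b)·f_2 from 5*a*b + 31/3*a + 8/3*b + 94/3 → 31/3*a + 5*b**2 + 128/3*b + 94/3
  leading term a: subtract (31/12)·f_2 from 31/3*a + 5*b**2 + 128/3*b + 94/3 → 5*b**2 + 53*b + 114
  leading term b**2: no divisor's leading term divides it; move 5*b**2 to the remainder.
  leading term b: no divisor's leading term divides it; move 53*b to the remainder.
  leading term 1: no divisor's leading term divides it; move 114 to the remainder.
  remainder 5*b**2 + 53*b + 114 ≠ 0; add h_4 = 5*b**2 + 53*b + 114 to the basis.

S(f_1,f_3): lcm = a**2*b. S = 5/4*a**2 + 4*a*b**2 + 37/12*a*b - 19*a + 8/3*b**2 + 94/3*b.
  leading term a**2: subtract (5/12)·f_1 from 5/4*a**2 + 4*a*b**2 + 37/12*a*b - 19*a + 8/3*b**2 + 94/3*b → 4*a*b**2 - 23/12*a*b - 263/12*a + 8/3*b**2 + 28*b - 235/6
  leading term a*b**2: subtract (b**2)·f_2 from 4*a*b**2 - 23/12*a*b - 263/12*a + 8/3*b**2 + 28*b - 235/6 → -23/12*a*b - 263/12*a + 4*b**3 + 104/3*b**2 + 28*b - 235/6
  leading term a*b: subtract (-23/48*b)·f_2 from -23/12*a*b - 263/12*a + 4*b**3 + 104/3*b**2 + 28*b - 235/6 → -263/12*a + 4*b**3 + 131/4*b**2 + 38/3*b - 235/6
  leading term a: subtract (-263/48)·f_2 from -263/12*a + 4*b**3 + 131/4*b**2 + 38/3*b - 235/6 → 4*b**3 + 131/4*b**2 - 37/4*b - 429/2
  leading term b**3: subtract (4/5*b)·h_4 from 4*b**3 + 131/4*b**2 - 37/4*b - 429/2 → -193/20*b**2 - 2009/20*b - 429/2
  leading term b**2: subtract (-193/100)·h_4 from -193/20*b**2 - 2009/20*b - 429/2 → 46/25*b + 138/25
  leading term b: no divisor's leading term divides it; move 46/25*b to the remainder.
  leading term 1: no divisor's leading term divides it; move 138/25 to the remainder.
  remainder 46/25*b + 138/25 ≠ 0; add h_5 = 46/25*b + 138/25 to the basis.

S(f_2,f_3): lcm = a*b. S = 5/4*a - b**2 - 29/4*b - 19.
  leading term a: subtract (5/16)·f_2 from 5/4*a - b**2 - 29/4*b - 19 → -b**2 - 6*b - 9
  leading term b**2: subtract (-1/5)·h_4 from -b**2 - 6*b - 9 → 23/5*b + 69/5
  leading term b: subtract (5/2)·h_5 from 23/5*b + 69/5 → 0
  remainder 0.

S(f_1,h_4): leading monomials are coprime, so the S-polynomial reduces to 0 (Buchberger's first criterion).
S(f_2,h_4): leading monomials are coprime, so the S-polynomial reduces to 0 (Buchberger's first criterion).
S(f_3,h_4): lcm = a*b**2. S = -237/20*a*b - 114/5*a - 3/4*b**2 + 19*b.
  leading term a*b: subtract (-237/80*b)·f_2 from -237/20*a*b - 114/5*a - 3/4*b**2 + 19*b → -114/5*a - 63/5*b**2 - 379/5*b
  leading term a: subtract (-57/10)·f_2 from -114/5*a - 63/5*b**2 - 379/5*b → -63/5*b**2 - 493/5*b - 912/5
  leading term b**2: subtract (-63/25)·h_4 from -63/5*b**2 - 493/5*b - 912/5 → 874/25*b + 2622/25
  leading term b: subtract (19)·h_5 from 874/25*b + 2622/25 → 0
  remainder 0.

S(f_1,h_5): leading monomials are coprime, so the S-polynomial reduces to 0 (Buchberger's first criterion).
S(f_2,h_5): leading monomials are coprime, so the S-polynomial reduces to 0 (Buchberger's first criterion).
S(f_3,h_5): lcm = a*b. S = -17/4*a - 3/4*b + 19.
  leading term a: subtract (-17/16)·f_2 from -17/4*a - 3/4*b + 19 → -5*b - 15
  leading term b: subtract (-125/46)·h_5 from -5*b - 15 → 0
  remainder 0.

S(h_4,h_5): lcm = b**2. S = 38/5*b + 114/5.
  leading term b: subtract (95/23)·h_5 from 38/5*b + 114/5 → 0
  remainder 0.

Every S-polynomial of the final basis reduces to 0, so we have a Gröbner basis.
Inter-reduce: drop elements whose leading term is divisible by another's, tail-reduce, and make monic.
Reduced Gröbner basis: {a - 5, b + 3}.

Elimination: the polynomial b + 3 lies in the elimination ideal for b, so b ∈ {-3}. For each such b, the remaining basis elements (now univariate) give the rest of the solution.
  b = -3: the earlier basis element becomes a - 5 = 0, giving a = 5 — point (5, -3).
Each listed point satisfies every original equation (direct substitution).
Zero-dimensionality of the ideal guarantees finitely many solutions over ℂ.

{(5, -3)}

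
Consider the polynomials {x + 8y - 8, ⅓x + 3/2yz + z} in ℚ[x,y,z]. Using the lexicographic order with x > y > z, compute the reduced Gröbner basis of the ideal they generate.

This is the nonlinear analogue of row-reducing a linear system.

f_1 = x + 8y - 8, LT = x.
f_2 = ⅓x + 3/2yz + z, LT = x.

S(f_1,f_2): lcm = x. S = -9/2yz + 8y - 3z - 8.
  leading term yz: no divisor's leading term divides it; move -9/2yz to the remainder.
  leading term y: no divisor's leading term divides it; move 8y to the remainder.
  leading term z: no divisor's leading term divides it; move -3z to the remainder.
  leading term 1: no divisor's leading term divides it; move -8 to the remainder.
  remainder -9/2yz + 8y - 3z - 8 ≠ 0; add g_3 = -9/2yz + 8y - 3z - 8 to the basis.

The other S-polynomials (S(f_1,g_3), S(f_2,g_3)) all reduce to 0 modulo the current basis, so we have a Gröbner basis.
Inter-reduce: drop elements whose leading term is divisible by another's, tail-reduce, and make monic.

G = {x + 8y - 8, yz - 16/9y + ⅔z + 16/9}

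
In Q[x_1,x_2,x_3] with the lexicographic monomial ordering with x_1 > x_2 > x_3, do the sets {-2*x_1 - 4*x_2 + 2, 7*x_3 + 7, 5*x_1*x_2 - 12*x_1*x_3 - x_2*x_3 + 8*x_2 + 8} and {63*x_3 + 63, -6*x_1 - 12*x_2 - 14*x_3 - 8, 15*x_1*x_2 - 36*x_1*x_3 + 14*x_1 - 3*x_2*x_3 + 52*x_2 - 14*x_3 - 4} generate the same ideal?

Yes, the ideals are equal.

For a fixed monomial order, each ideal has a unique reduced Gröbner basis; comparing bases decides equality.
Buchberger on the first generating set:
f_1 = -2*x_1 - 4*x_2 + 2, LT = x_1.
f_2 = 7*x_3 + 7, LT = x_3.
f_3 = 5*x_1*x_2 - 12*x_1*x_3 - x_2*x_3 + 8*x_2 + 8, LT = x_1*x_2.

S(f_1,f_3): lcm = x_1*x_2. S = 12/5*x_1*x_3 + 2*x_2**2 + 1/5*x_2*x_3 - 13/5*x_2 - 8/5.
  reduce S modulo (f_1, f_2, f_3):
  remainder 2*x_2**2 + 2*x_2 - 4 ≠ 0; add g_4 = 2*x_2**2 + 2*x_2 - 4 to the basis.

The other S-polynomials (S(f_1,f_2), S(f_2,f_3), S(f_1,g_4), S(f_2,g_4), S(f_3,g_4)) all reduce to 0 modulo the current basis, so we have a Gröbner basis.
Inter-reduce: drop elements whose leading term is divisible by another's, tail-reduce, and make monic.
Reduced Gröbner basis: {x_1 + 2*x_2 - 1, x_2**2 + x_2 - 2, x_3 + 1}.

Buchberger on the second generating set:
h_1 = 63*x_3 + 63, LT = x_3.
h_2 = -6*x_1 - 12*x_2 - 14*x_3 - 8, LT = x_1.
h_3 = 15*x_1*x_2 - 36*x_1*x_3 + 14*x_1 - 3*x_2*x_3 + 52*x_2 - 14*x_3 - 4, LT = x_1*x_2.

S(h_2,h_3): lcm = x_1*x_2. S = 12/5*x_1*x_3 - 14/15*x_1 + 2*x_2**2 + 38/15*x_2*x_3 - 32/15*x_2 + 14/15*x_3 + 4/15.
  reduce S modulo (h_1, h_2, h_3):
  remainder 2*x_2**2 + 2*x_2 - 4 ≠ 0; add k_4 = 2*x_2**2 + 2*x_2 - 4 to the basis.

The other S-polynomials (S(h_1,h_2), S(h_1,h_3), S(h_1,k_4), S(h_2,k_4), S(h_3,k_4)) all reduce to 0 modulo the current basis, so we have a Gröbner basis.
Inter-reduce: drop elements whose leading term is divisible by another's, tail-reduce, and make monic.
Reduced Gröbner basis: {x_1 + 2*x_2 - 1, x_2**2 + x_2 - 2, x_3 + 1}.

The two bases agree; hence the ideals are identical.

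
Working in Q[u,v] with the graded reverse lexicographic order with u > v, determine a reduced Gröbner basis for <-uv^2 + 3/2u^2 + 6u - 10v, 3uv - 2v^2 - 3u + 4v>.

G = {u^3 + 8/3u^2 - 16/27v^2 - 68/9u + 272/27v, v^3 - 9/4u^2 - v^2 - 15/2u + 13v, uv - 2/3v^2 - u + 4/3v}

The reduced Gröbner basis is the canonical form of the ideal for this ordering.

f_1 = -uv^2 + 3/2u^2 + 6u - 10v, LT = uv^2.
f_2 = 3uv - 2v^2 - 3u + 4v, LT = uv.

S(f_1,f_2): lcm = uv^2. S = 2/3v^3 - 3/2u^2 + uv - 4/3v^2 - 6u + 10v.
  reduce S modulo (f_1, f_2):
  remainder 2/3v^3 - 3/2u^2 - 2/3v^2 - 5u + 26/3v ≠ 0; add g_3 = 2/3v^3 - 3/2u^2 - 2/3v^2 - 5u + 26/3v to the basis.

S(f_1,g_3): lcm = uv^3. S = 9/4u^3 - 3/2u^2v + uv^2 + 15/2u^2 - 19uv + 10v^2.
  reduce S modulo (f_1, f_2, g_3):
  remainder 9/4u^3 + 6u^2 - 4/3v^2 - 17u + 68/3v ≠ 0; add g_4 = 9/4u^3 + 6u^2 - 4/3v^2 - 17u + 68/3v to the basis.

The other S-polynomials (S(f_2,g_3), S(f_1,g_4), S(f_2,g_4), S(g_3,g_4)) all reduce to 0 modulo the current basis, so we have a Gröbner basis.
Inter-reduce: drop elements whose leading term is divisible by another's, tail-reduce, and make monic.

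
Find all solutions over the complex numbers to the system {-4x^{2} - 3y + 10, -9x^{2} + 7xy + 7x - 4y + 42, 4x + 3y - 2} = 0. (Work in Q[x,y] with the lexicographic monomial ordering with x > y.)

{(2, -2)}

Compute a lex Gröbner basis by Buchberger's algorithm.
f_1 = -4x^{2} - 3y + 10, LT = x^{2}.
f_2 = -9x^{2} + 7xy + 7x - 4y + 42, LT = x^{2}.
f_3 = 4x + 3y - 2, LT = x.

S(f_1,f_2): lcm = x^{2}. S = \tfrac{7}{9}xy + \tfrac{7}{9}x + \tfrac{11}{36}y + \tfrac{13}{6}.
  leading term xy: subtract (\tfrac{7}{36}y)·f_3 from \tfrac{7}{9}xy + \tfrac{7}{9}x + \tfrac{11}{36}y + \tfrac{13}{6} → \tfrac{7}{9}x - \tfrac{7}{12}y^{2} + \tfrac{25}{36}y + \tfrac{13}{6}
  leading term x: subtract (\tfrac{7}{36})·f_3 from \tfrac{7}{9}x - \tfrac{7}{12}y^{2} + \tfrac{25}{36}y + \tfrac{13}{6} → -\tfrac{7}{12}y^{2} + \tfrac{1}{9}y + \tfrac{23}{9}
  leading term y^{2}: no divisor's leading term divides it; move -\tfrac{7}{12}y^{2} to the remainder.
  leading term y: no divisor's leading term divides it; move \tfrac{1}{9}y to the remainder.
  leading term 1: no divisor's leading term divides it; move \tfrac{23}{9} to the remainder.
  remainder -\tfrac{7}{12}y^{2} + \tfrac{1}{9}y + \tfrac{23}{9} ≠ 0; add h_4 = -\tfrac{7}{12}y^{2} + \tfrac{1}{9}y + \tfrac{23}{9} to the basis.

S(f_1,f_3): lcm = x^{2}. S = -\tfrac{3}{4}xy + \tfrac{1}{2}x + \tfrac{3}{4}y - \tfrac{5}{2}.
  leading term xy: subtract (-\tfrac{3}{16}y)·f_3 from -\tfrac{3}{4}xy + \tfrac{1}{2}x + \tfrac{3}{4}y - \tfrac{5}{2} → \tfrac{1}{2}x + \tfrac{9}{16}y^{2} + \tfrac{3}{8}y - \tfrac{5}{2}
  leading term x: subtract (\tfrac{1}{8})·f_3 from \tfrac{1}{2}x + \tfrac{9}{16}y^{2} + \tfrac{3}{8}y - \tfrac{5}{2} → \tfrac{9}{16}y^{2} - \tfrac{9}{4}
  leading term y^{2}: subtract (-\tfrac{27}{28})·h_4 from \tfrac{9}{16}y^{2} - \tfrac{9}{4} → \tfrac{3}{28}y + \tfrac{3}{14}
  leading term y: no divisor's leading term divides it; move \tfrac{3}{28}y to the remainder.
  leading term 1: no divisor's leading term divides it; move \tfrac{3}{14} to the remainder.
  remainder \tfrac{3}{28}y + \tfrac{3}{14} ≠ 0; add h_5 = \tfrac{3}{28}y + \tfrac{3}{14} to the basis.

The other S-polynomials (S(f_2,f_3), S(f_1,h_4), S(f_2,h_4), S(f_3,h_4), S(f_1,h_5), S(f_2,h_5), S(f_3,h_5), S(h_4,h_5)) all reduce to 0 modulo the current basis, so we have a Gröbner basis.
Inter-reduce: drop elements whose leading term is divisible by another's, tail-reduce, and make monic.
Reduced Gröbner basis: {x - 2, y + 2}.

The lex basis is triangular: the last element involves only y. Solving y + 2 = 0 gives y ∈ {-2}; substituting each value into the earlier elements determines the remaining variables.
  y = -2: the earlier basis element becomes x - 2 = 0, giving x = 2 — point (2, -2).
Each listed point satisfies every original equation (direct substitution).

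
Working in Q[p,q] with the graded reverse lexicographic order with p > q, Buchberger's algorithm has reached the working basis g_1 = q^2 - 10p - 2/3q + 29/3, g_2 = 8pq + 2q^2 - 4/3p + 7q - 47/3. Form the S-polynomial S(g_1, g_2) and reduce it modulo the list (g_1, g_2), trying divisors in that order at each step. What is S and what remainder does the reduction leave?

lcm(LM(g_1), LM(g_2)) = pq^2.
S = (lcm/LT(g_1))·g_1 − (lcm/LT(g_2))·g_2 = -1/4q^3 - 10p^2 - 1/2pq - 7/8q^2 + 29/3p + 47/24q.
Reduce S modulo (g_1, g_2) in that order:
  leading term q^3: subtract (-1/4q)·g_1 from -1/4q^3 - 10p^2 - 1/2pq - 7/8q^2 + 29/3p + 47/24q → -10p^2 - 3pq - 25/24q^2 + 29/3p + 35/8q
  leading term p^2: no divisor's leading term divides it; move -10p^2 to the remainder.
  leading term pq: subtract (-3/8)·g_2 from -3pq - 25/24q^2 + 29/3p + 35/8q → -7/24q^2 + 55/6p + 7q - 47/8
  leading term q^2: subtract (-7/24)·g_1 from -7/24q^2 + 55/6p + 7q - 47/8 → 25/4p + 245/36q - 55/18
  leading term p: no divisor's leading term divides it; move 25/4p to the remainder.
  leading term q: no divisor's leading term divides it; move 245/36q to the remainder.
  leading term 1: no divisor's leading term divides it; move -55/18 to the remainder.
The remainder -10p^2 + 25/4p + 245/36q - 55/18 is nonzero, so it would be added as the next basis element.

S(g_1, g_2) = -1/4q^3 - 10p^2 - 1/2pq - 7/8q^2 + 29/3p + 47/24q; remainder on division = -10p^2 + 25/4p + 245/36q - 55/18.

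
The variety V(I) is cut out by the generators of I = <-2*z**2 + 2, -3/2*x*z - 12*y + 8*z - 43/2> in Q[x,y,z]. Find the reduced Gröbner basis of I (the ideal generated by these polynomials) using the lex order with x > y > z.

G = {x + 8*y*z + 43/3*z - 16/3, z**2 - 1}

f_1 = -2*z**2 + 2, LT = z**2.
f_2 = -3/2*x*z - 12*y + 8*z - 43/2, LT = x*z.

S(f_1,f_2): lcm = x*z**2. S = -x - 8*y*z + 16/3*z**2 - 43/3*z.
  reduce S modulo (f_1, f_2):
  remainder -x - 8*y*z - 43/3*z + 16/3 ≠ 0; add g_3 = -x - 8*y*z - 43/3*z + 16/3 to the basis.

The other S-polynomials (S(f_1,g_3), S(f_2,g_3)) all reduce to 0 modulo the current basis, so we have a Gröbner basis.
Inter-reduce: drop elements whose leading term is divisible by another's, tail-reduce, and make monic.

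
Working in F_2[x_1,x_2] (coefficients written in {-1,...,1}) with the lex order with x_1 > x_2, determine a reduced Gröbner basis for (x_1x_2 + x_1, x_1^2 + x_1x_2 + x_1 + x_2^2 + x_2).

G = {x_1^2 + x_2^2 + x_2, x_1x_2 + x_1, x_2^3 + x_2}

f_1 = x_1x_2 + x_1, LT = x_1x_2.
f_2 = x_1^2 + x_1x_2 + x_1 + x_2^2 + x_2, LT = x_1^2.

S(f_1,f_2): lcm = x_1^2x_2. S = x_1^2 + x_1x_2^2 + x_1x_2 + x_2^3 + x_2^2.
  reduce S modulo (f_1, f_2):
  remainder x_2^3 + x_2 ≠ 0; add g_3 = x_2^3 + x_2 to the basis.

The other S-polynomials (S(f_1,g_3), S(f_2,g_3)) all reduce to 0 modulo the current basis, so we have a Gröbner basis.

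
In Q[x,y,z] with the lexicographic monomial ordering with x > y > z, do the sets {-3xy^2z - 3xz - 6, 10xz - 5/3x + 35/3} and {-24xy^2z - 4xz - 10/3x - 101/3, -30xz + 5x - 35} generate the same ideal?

Since reduced Gröbner bases are canonical representatives of ideals under a given ordering, it suffices to compute and compare them.
Buchberger on the first generating set:
f_1 = -3xy^2z - 3xz - 6, LT = xy^2z.
f_2 = 10xz - 5/3x + 35/3, LT = xz.

S(f_1,f_2): lcm = xy^2z. S = 1/6xy^2 + xz - 7/6y^2 + 2.
  leading term xy^2: no divisor's leading term divides it; move 1/6xy^2 to the remainder.
  leading term xz: subtract (1/10)·f_2 from xz - 7/6y^2 + 2 → 1/6x - 7/6y^2 + 5/6
  leading term x: no divisor's leading term divides it; move 1/6x to the remainder.
  leading term y^2: no divisor's leading term divides it; move -7/6y^2 to the remainder.
  leading term 1: no divisor's leading term divides it; move 5/6 to the remainder.
  remainder 1/6xy^2 + 1/6x - 7/6y^2 + 5/6 ≠ 0; add g_3 = 1/6xy^2 + 1/6x - 7/6y^2 + 5/6 to the basis.

S(f_1,g_3): lcm = xy^2z. S = 7y^2z - 5z + 2.
  leading term y^2z: no divisor's leading term divides it; move 7y^2z to the remainder.
  leading term z: no divisor's leading term divides it; move -5z to the remainder.
  leading term 1: no divisor's leading term divides it; move 2 to the remainder.
  remainder 7y^2z - 5z + 2 ≠ 0; add g_4 = 7y^2z - 5z + 2 to the basis.

The other S-polynomials (S(f_2,g_3), S(f_1,g_4), S(f_2,g_4), S(g_3,g_4)) all reduce to 0 modulo the current basis, so we have a Gröbner basis.
Inter-reduce: drop elements whose leading term is divisible by another's, tail-reduce, and make monic.
Reduced Gröbner basis: {xy^2 + x - 7y^2 + 5, xz - 1/6x + 7/6, y^2z - 5/7z + 2/7}.

Buchberger on the second generating set:
h_1 = -24xy^2z - 4xz - 10/3x - 101/3, LT = xy^2z.
h_2 = -30xz + 5x - 35, LT = xz.

S(h_1,h_2): lcm = xy^2z. S = 1/6xy^2 + 1/6xz + 5/36x - 7/6y^2 + 101/72.
  leading term xy^2: no divisor's leading term divides it; move 1/6xy^2 to the remainder.
  leading term xz: subtract (-1/180)·h_2 from 1/6xz + 5/36x - 7/6y^2 + 101/72 → 1/6x - 7/6y^2 + 29/24
  leading term x: no divisor's leading term divides it; move 1/6x to the remainder.
  leading term y^2: no divisor's leading term divides it; move -7/6y^2 to the remainder.
  leading term 1: no divisor's leading term divides it; move 29/24 to the remainder.
  remainder 1/6xy^2 + 1/6x - 7/6y^2 + 29/24 ≠ 0; add k_3 = 1/6xy^2 + 1/6x - 7/6y^2 + 29/24 to the basis.

S(h_1,k_3): lcm = xy^2z. S = -5/6xz + 5/36x + 7y^2z - 29/4z + 101/72.
  leading term xz: subtract (1/36)·h_2 from -5/6xz + 5/36x + 7y^2z - 29/4z + 101/72 → 7y^2z - 29/4z + 19/8
  leading term y^2z: no divisor's leading term divides it; move 7y^2z to the remainder.
  leading term z: no divisor's leading term divides it; move -29/4z to the remainder.
  leading term 1: no divisor's leading term divides it; move 19/8 to the remainder.
  remainder 7y^2z - 29/4z + 19/8 ≠ 0; add k_4 = 7y^2z - 29/4z + 19/8 to the basis.

The other S-polynomials (S(h_2,k_3), S(h_1,k_4), S(h_2,k_4), S(k_3,k_4)) all reduce to 0 modulo the current basis, so we have a Gröbner basis.
Inter-reduce: drop elements whose leading term is divisible by another's, tail-reduce, and make monic.
Reduced Gröbner basis: {xy^2 + x - 7y^2 + 29/4, xz - 1/6x + 7/6, y^2z - 29/28z + 19/56}.

The bases are distinct; the ideals are different.

No, the ideals differ.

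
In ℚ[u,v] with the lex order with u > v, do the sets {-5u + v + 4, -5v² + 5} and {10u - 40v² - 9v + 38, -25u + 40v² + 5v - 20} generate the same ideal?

No, the ideals differ.

Two ideals are equal iff their reduced Gröbner bases coincide (the reduced basis is unique for a fixed ordering).
Buchberger on the first generating set:
f_1 = -5u + v + 4, LT = u.
f_2 = -5v² + 5, LT = v².

The S-polynomials (S(f_1,f_2)) all reduce to 0 modulo the current basis, so we have a Gröbner basis.
Inter-reduce: drop elements whose leading term is divisible by another's, tail-reduce, and make monic.
Reduced Gröbner basis: {u - ⅕v - ⅘, v² - 1}.

Buchberger on the second generating set:
h_1 = 10u - 40v² - 9v + 38, LT = u.
h_2 = -25u + 40v² + 5v - 20, LT = u.

S(h_1,h_2): lcm = u. S = -12/5v² - 7/10v + 3.
  reduce S modulo (h_1, h_2):
  remainder -12/5v² - 7/10v + 3 ≠ 0; add k_3 = -12/5v² - 7/10v + 3 to the basis.

The other S-polynomials (S(h_1,k_3), S(h_2,k_3)) all reduce to 0 modulo the current basis, so we have a Gröbner basis.
Inter-reduce: drop elements whose leading term is divisible by another's, tail-reduce, and make monic.
Reduced Gröbner basis: {u + 4/15v - 6/5, v² + 7/24v - 5/4}.

Since the reduced bases disagree, the two ideals are not the same.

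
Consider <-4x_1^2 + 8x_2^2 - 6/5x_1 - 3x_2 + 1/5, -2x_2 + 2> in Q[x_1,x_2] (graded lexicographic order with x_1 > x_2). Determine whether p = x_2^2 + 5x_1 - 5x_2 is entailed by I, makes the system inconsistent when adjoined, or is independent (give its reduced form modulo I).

First compute the reduced Gröbner basis of I by Buchberger's algorithm.
f_1 = -4x_1^2 + 8x_2^2 - 6/5x_1 - 3x_2 + 1/5, LT = x_1^2.
f_2 = -2x_2 + 2, LT = x_2.

The S-polynomials (S(f_1,f_2)) all reduce to 0 modulo the current basis, so we have a Gröbner basis.
Inter-reduce: drop elements whose leading term is divisible by another's, tail-reduce, and make monic.
Reduced Gröbner basis: {x_1^2 + 3/10x_1 - 13/10, x_2 - 1}.
Label its elements g_1 = x_1^2 + 3/10x_1 - 13/10, g_2 = x_2 - 1.

Reduce p = x_2^2 + 5x_1 - 5x_2 modulo G:
  leading term x_2^2: subtract (x_2)·g_2 from x_2^2 + 5x_1 - 5x_2 → 5x_1 - 4x_2
  leading term x_1: no divisor's leading term divides it; move 5x_1 to the remainder.
  leading term x_2: subtract (-4)·g_2 from -4x_2 → -4
  leading term 1: no divisor's leading term divides it; move -4 to the remainder.
  normal form = 5x_1 - 4.
The normal form is nonzero, so p ∉ I. Since p minus its normal form lies in I, I + (p) = I + (r) where r = 5x_1 - 4; decide whether this ideal is the whole ring.
Run Buchberger on G together with r (pairs among the g_i already reduce to 0 since G is a Gröbner basis):
g_1 = x_1^2 + 3/10x_1 - 13/10, LT = x_1^2.
g_2 = x_2 - 1, LT = x_2.
r = 5x_1 - 4, LT = x_1.

S(g_1,r): lcm = x_1^2. S = 11/10x_1 - 13/10.
  reduce S modulo (g_1, g_2, r):
  remainder -21/50 ≠ 0; add m_4 = -21/50 to the basis.

The other S-polynomials (S(g_1,g_2), S(g_2,r), S(g_1,m_4), S(g_2,m_4), S(r,m_4)) all reduce to 0 modulo the current basis, so we have a Gröbner basis.
Inter-reduce: drop elements whose leading term is divisible by another's, tail-reduce, and make monic.
Reduced Gröbner basis: {1}.
The reduced Gröbner basis of I + (p) is {1}: the ideal is the whole ring, so the enlarged system has no common solution — adjoining p is inconsistent.

Adjoining x_2^2 + 5x_1 - 5x_2 makes the ideal the whole ring: the system is inconsistent.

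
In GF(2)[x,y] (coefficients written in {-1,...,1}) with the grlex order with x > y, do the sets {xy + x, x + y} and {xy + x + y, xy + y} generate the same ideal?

No, the ideals differ.

Equality of ideals is decidable: compute both reduced Gröbner bases (unique for the ordering) and check whether they agree.
Buchberger on the first generating set:
f_1 = xy + x, LT = xy.
f_2 = x + y, LT = x.

S(f_1,f_2): lcm = xy. S = y^2 + x.
  reduce S modulo (f_1, f_2):
  remainder y^2 + y ≠ 0; add g_3 = y^2 + y to the basis.

The other S-polynomials (S(f_1,g_3), S(f_2,g_3)) all reduce to 0 modulo the current basis, so we have a Gröbner basis.
Inter-reduce: drop elements whose leading term is divisible by another's, tail-reduce, and make monic.
Reduced Gröbner basis: {y^2 + y, x + y}.

Buchberger on the second generating set:
h_1 = xy + x + y, LT = xy.
h_2 = xy + y, LT = xy.

S(h_1,h_2): lcm = xy. S = x.
  reduce S modulo (h_1, h_2):
  remainder x ≠ 0; add k_3 = x to the basis.

S(h_1,k_3): lcm = xy. S = x + y.
  reduce S modulo (h_1, h_2, k_3):
  remainder y ≠ 0; add k_4 = y to the basis.

The other S-polynomials (S(h_2,k_3), S(h_1,k_4), S(h_2,k_4), S(k_3,k_4)) all reduce to 0 modulo the current basis, so we have a Gröbner basis.
Inter-reduce: drop elements whose leading term is divisible by another's, tail-reduce, and make monic.
Reduced Gröbner basis: {x, y}.

The bases are distinct; the ideals are different.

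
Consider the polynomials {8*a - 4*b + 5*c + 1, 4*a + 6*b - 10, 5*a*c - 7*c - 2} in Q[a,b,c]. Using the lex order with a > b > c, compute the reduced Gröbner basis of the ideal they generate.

G = {a + 15/32*c - 17/32, b - 5/16*c - 21/16, c**2 + 139/75*c + 64/75}

Buchberger's algorithm terminates because the ascending chain of leading-term ideals stabilizes.

f_1 = 8*a - 4*b + 5*c + 1, LT = a.
f_2 = 4*a + 6*b - 10, LT = a.
f_3 = 5*a*c - 7*c - 2, LT = a*c.

S(f_1,f_2): lcm = a. S = -2*b + 5/8*c + 21/8.
  leading term b: no divisor's leading term divides it; move -2*b to the remainder.
  leading term c: no divisor's leading term divides it; move 5/8*c to the remainder.
  leading term 1: no divisor's leading term divides it; move 21/8 to the remainder.
  remainder -2*b + 5/8*c + 21/8 ≠ 0; add g_4 = -2*b + 5/8*c + 21/8 to the basis.

S(f_1,f_3): lcm = a*c. S = -1/2*b*c + 5/8*c**2 + 61/40*c + 2/5.
  leading term b*c: subtract (1/4*c)·g_4 from -1/2*b*c + 5/8*c**2 + 61/40*c + 2/5 → 15/32*c**2 + 139/160*c + 2/5
  leading term c**2: no divisor's leading term divides it; move 15/32*c**2 to the remainder.
  leading term c: no divisor's leading term divides it; move 139/160*c to the remainder.
  leading term 1: no divisor's leading term divides it; move 2/5 to the remainder.
  remainder 15/32*c**2 + 139/160*c + 2/5 ≠ 0; add g_5 = 15/32*c**2 + 139/160*c + 2/5 to the basis.

The other S-polynomials (S(f_2,f_3), S(f_1,g_4), S(f_2,g_4), S(f_3,g_4), S(f_1,g_5), S(f_2,g_5), S(f_3,g_5), S(g_4,g_5)) all reduce to 0 modulo the current basis, so we have a Gröbner basis.
Inter-reduce: drop elements whose leading term is divisible by another's, tail-reduce, and make monic.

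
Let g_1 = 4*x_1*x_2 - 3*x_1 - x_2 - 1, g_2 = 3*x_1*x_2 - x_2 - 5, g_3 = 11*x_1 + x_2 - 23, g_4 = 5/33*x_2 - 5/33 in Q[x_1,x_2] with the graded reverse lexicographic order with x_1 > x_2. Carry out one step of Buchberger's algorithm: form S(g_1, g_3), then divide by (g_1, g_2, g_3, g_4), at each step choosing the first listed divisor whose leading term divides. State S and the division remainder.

S(g_1, g_3) = -1/11*x_2**2 - 3/4*x_1 + 81/44*x_2 - 1/4; remainder on division = 0.

lcm(LM(g_1), LM(g_3)) = x_1*x_2.
S = (lcm/LT(g_1))·g_1 − (lcm/LT(g_3))·g_3 = -1/11*x_2**2 - 3/4*x_1 + 81/44*x_2 - 1/4.
Reduce S modulo (g_1, g_2, g_3, g_4) in that order:
  leading term x_2**2: subtract (-3/5*x_2)·g_4 from -1/11*x_2**2 - 3/4*x_1 + 81/44*x_2 - 1/4 → -3/4*x_1 + 7/4*x_2 - 1/4
  leading term x_1: subtract (-3/44)·g_3 from -3/4*x_1 + 7/4*x_2 - 1/4 → 20/11*x_2 - 20/11
  leading term x_2: subtract (12)·g_4 from 20/11*x_2 - 20/11 → 0
The remainder is 0, so this S-polynomial contributes no new basis element.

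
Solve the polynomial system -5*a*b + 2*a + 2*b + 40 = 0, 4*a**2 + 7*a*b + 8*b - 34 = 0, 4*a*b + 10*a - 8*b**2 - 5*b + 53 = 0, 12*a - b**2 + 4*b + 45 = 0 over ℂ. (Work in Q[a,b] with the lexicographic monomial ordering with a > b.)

{(-2, -3)}

Compute a lex Gröbner basis by Buchberger's algorithm.
f_1 = -5*a*b + 2*a + 2*b + 40, LT = a*b.
f_2 = 4*a**2 + 7*a*b + 8*b - 34, LT = a**2.
f_3 = 4*a*b + 10*a - 8*b**2 - 5*b + 53, LT = a*b.
f_4 = 12*a - b**2 + 4*b + 45, LT = a.

S(f_1,f_2): lcm = a**2*b. S = -2/5*a**2 - 7/4*a*b**2 - 2/5*a*b - 8*a - 2*b**2 + 17/2*b.
  reduce S modulo (f_1, f_2, f_3, f_4):
  remainder -169/50*b**2 - 107/50*b + 24 ≠ 0; add h_5 = -169/50*b**2 - 107/50*b + 24 to the basis.

S(f_1,f_3): lcm = a*b. S = -29/10*a + 2*b**2 + 17/20*b - 85/4.
  reduce S modulo (f_1, f_2, f_3, f_4, h_5):
  remainder 951/1352*b + 2853/1352 ≠ 0; add h_6 = 951/1352*b + 2853/1352 to the basis.

The other S-polynomials (S(f_1,f_4), S(f_2,f_3), S(f_2,f_4), S(f_3,f_4), S(f_1,h_5), S(f_2,h_5), S(f_3,h_5), S(f_4,h_5), S(f_1,h_6), S(f_2,h_6), S(f_3,h_6), S(f_4,h_6), S(h_5,h_6)) all reduce to 0 modulo the current basis, so we have a Gröbner basis.
Inter-reduce: drop elements whose leading term is divisible by another's, tail-reduce, and make monic.
Reduced Gröbner basis: {a + 2, b + 3}.

From the last basis element, b + 3 = 0, so b takes values in {-3}. Each choice, substituted upward through the basis, yields the corresponding point(s) of the solution set.
  b = -3: the earlier basis element becomes a + 2 = 0, giving a = -2 — point (-2, -3).
A lex Gröbner basis triangularizes the system, enabling back-substitution.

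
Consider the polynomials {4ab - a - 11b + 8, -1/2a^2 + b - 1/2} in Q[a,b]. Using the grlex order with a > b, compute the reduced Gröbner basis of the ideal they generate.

This is the nonlinear analogue of row-reducing a linear system.

f_1 = 4ab - a - 11b + 8, LT = ab.
f_2 = -1/2a^2 + b - 1/2, LT = a^2.

S(f_1,f_2): lcm = a^2b. S = -1/4a^2 - 11/4ab + 2b^2 + 2a - b.
  leading term a^2: subtract (1/2)·f_2 from -1/4a^2 - 11/4ab + 2b^2 + 2a - b → -11/4ab + 2b^2 + 2a - 3/2b + 1/4
  leading term ab: subtract (-11/16)·f_1 from -11/4ab + 2b^2 + 2a - 3/2b + 1/4 → 2b^2 + 21/16a - 145/16b + 23/4
  leading term b^2: no divisor's leading term divides it; move 2b^2 to the remainder.
  leading term a: no divisor's leading term divides it; move 21/16a to the remainder.
  leading term b: no divisor's leading term divides it; move -145/16b to the remainder.
  leading term 1: no divisor's leading term divides it; move 23/4 to the remainder.
  remainder 2b^2 + 21/16a - 145/16b + 23/4 ≠ 0; add g_3 = 2b^2 + 21/16a - 145/16b + 23/4 to the basis.

The other S-polynomials (S(f_1,g_3), S(f_2,g_3)) all reduce to 0 modulo the current basis, so we have a Gröbner basis.

G = {a^2 - 2b + 1, ab - 1/4a - 11/4b + 2, b^2 + 21/32a - 145/32b + 23/8}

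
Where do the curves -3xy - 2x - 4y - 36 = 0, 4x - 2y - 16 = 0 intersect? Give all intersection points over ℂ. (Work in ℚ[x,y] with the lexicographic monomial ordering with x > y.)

Compute a lex Gröbner basis by Buchberger's algorithm.
f_1 = -3xy - 2x - 4y - 36, LT = xy.
f_2 = 4x - 2y - 16, LT = x.

S(f_1,f_2): lcm = xy. S = ⅔x + ½y² + 16/3y + 12.
  leading term x: subtract (⅙)·f_2 from ⅔x + ½y² + 16/3y + 12 → ½y² + 17/3y + 44/3
  leading term y²: no divisor's leading term divides it; move ½y² to the remainder.
  leading term y: no divisor's leading term divides it; move 17/3y to the remainder.
  leading term 1: no divisor's leading term divides it; move 44/3 to the remainder.
  remainder ½y² + 17/3y + 44/3 ≠ 0; add h_3 = ½y² + 17/3y + 44/3 to the basis.

S(f_1,h_3): lcm = xy². S = -32/3xy - 88/3x + 4/3y² + 12y.
  leading term xy: subtract (32/9)·f_1 from -32/3xy - 88/3x + 4/3y² + 12y → -200/9x + 4/3y² + 236/9y + 128
  leading term x: subtract (-50/9)·f_2 from -200/9x + 4/3y² + 236/9y + 128 → 4/3y² + 136/9y + 352/9
  leading term y²: subtract (8/3)·h_3 from 4/3y² + 136/9y + 352/9 → 0
  remainder 0.

S(f_2,h_3): leading monomials are coprime, so the S-polynomial reduces to 0 (Buchberger's first criterion).
Every S-polynomial of the final basis reduces to 0, so we have a Gröbner basis.
Inter-reduce: drop elements whose leading term is divisible by another's, tail-reduce, and make monic.
Reduced Gröbner basis: {x - ½y - 4, y² + 34/3y + 88/3}.

Since the basis is lex-ordered, y² + 34/3y + 88/3 is univariate in y. Its roots are {-22/3, -4}. Back-substituting each root into the other basis elements fixes the other coordinates.
  y = -22/3: the earlier basis element becomes x - ⅓ = 0, giving x = 1/3 — point (1/3, -22/3).
  y = -4: the earlier basis element becomes x - 2 = 0, giving x = 2 — point (2, -4).
Check: every point annihilates each of the original generators.

{(1/3, -22/3), (2, -4)}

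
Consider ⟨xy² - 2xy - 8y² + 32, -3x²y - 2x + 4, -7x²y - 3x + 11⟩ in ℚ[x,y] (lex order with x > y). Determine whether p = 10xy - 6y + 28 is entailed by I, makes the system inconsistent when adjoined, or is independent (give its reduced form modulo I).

Adjoining 10xy - 6y + 28 makes the ideal the whole ring: the system is inconsistent.

First compute the reduced Gröbner basis of I by Buchberger's algorithm.
f_1 = xy² - 2xy - 8y² + 32, LT = xy².
f_2 = -3x²y - 2x + 4, LT = x²y.
f_3 = -7x²y - 3x + 11, LT = x²y.

S(f_1,f_2): lcm = x²y². S = -2x²y - 8xy² - ⅔xy + 32x + 4/3y.
  leading term x²y: subtract (⅔)·f_2 from -2x²y - 8xy² - ⅔xy + 32x + 4/3y → -8xy² - ⅔xy + 100/3x + 4/3y - 8/3
  leading term xy²: subtract (-8)·f_1 from -8xy² - ⅔xy + 100/3x + 4/3y - 8/3 → -50/3xy + 100/3x - 64y² + 4/3y + 760/3
  leading term xy: no divisor's leading term divides it; move -50/3xy to the remainder.
  leading term x: no divisor's leading term divides it; move 100/3x to the remainder.
  leading term y²: no divisor's leading term divides it; move -64y² to the remainder.
  leading term y: no divisor's leading term divides it; move 4/3y to the remainder.
  leading term 1: no divisor's leading term divides it; move 760/3 to the remainder.
  remainder -50/3xy + 100/3x - 64y² + 4/3y + 760/3 ≠ 0; add h_4 = -50/3xy + 100/3x - 64y² + 4/3y + 760/3 to the basis.

S(f_1,f_3): lcm = x²y². S = -2x²y - 8xy² - 3/7xy + 32x + 11/7y.
  leading term x²y: subtract (⅔)·f_2 from -2x²y - 8xy² - 3/7xy + 32x + 11/7y → -8xy² - 3/7xy + 100/3x + 11/7y - 8/3
  leading term xy²: subtract (-8)·f_1 from -8xy² - 3/7xy + 100/3x + 11/7y - 8/3 → -115/7xy + 100/3x - 64y² + 11/7y + 760/3
  leading term xy: subtract (69/70)·h_4 from -115/7xy + 100/3x - 64y² + 11/7y + 760/3 → 10/21x - 32/35y² + 9/35y + 76/21
  leading term x: no divisor's leading term divides it; move 10/21x to the remainder.
  leading term y²: no divisor's leading term divides it; move -32/35y² to the remainder.
  leading term y: no divisor's leading term divides it; move 9/35y to the remainder.
  leading term 1: no divisor's leading term divides it; move 76/21 to the remainder.
  remainder 10/21x - 32/35y² + 9/35y + 76/21 ≠ 0; add h_5 = 10/21x - 32/35y² + 9/35y + 76/21 to the basis.

S(f_2,f_3): lcm = x²y. S = 5/21x + 5/21.
  leading term x: subtract (½)·h_5 from 5/21x + 5/21 → 16/35y² - 9/70y - 11/7
  leading term y²: no divisor's leading term divides it; move 16/35y² to the remainder.
  leading term y: no divisor's leading term divides it; move -9/70y to the remainder.
  leading term 1: no divisor's leading term divides it; move -11/7 to the remainder.
  remainder 16/35y² - 9/70y - 11/7 ≠ 0; add h_6 = 16/35y² - 9/70y - 11/7 to the basis.

S(f_1,h_4): lcm = xy². S = -96/25y³ - 198/25y² + 76/5y + 32.
  leading term y³: subtract (-42/5y)·h_6 from -96/25y³ - 198/25y² + 76/5y + 32 → -9y² + 2y + 32
  leading term y²: subtract (-315/16)·h_6 from -9y² + 2y + 32 → -17/32y + 17/16
  leading term y: no divisor's leading term divides it; move -17/32y to the remainder.
  leading term 1: no divisor's leading term divides it; move 17/16 to the remainder.
  remainder -17/32y + 17/16 ≠ 0; add h_7 = -17/32y + 17/16 to the basis.

The other S-polynomials (S(f_2,h_4), S(f_3,h_4), S(f_1,h_5), S(f_2,h_5), S(f_3,h_5), S(h_4,h_5), S(f_1,h_6), S(f_2,h_6), S(f_3,h_6), S(h_4,h_6), S(h_5,h_6), S(f_1,h_7), S(f_2,h_7), S(f_3,h_7), S(h_4,h_7), S(h_5,h_7), S(h_6,h_7)) all reduce to 0 modulo the current basis, so we have a Gröbner basis.
Inter-reduce: drop elements whose leading term is divisible by another's, tail-reduce, and make monic.
Reduced Gröbner basis: {x + 1, y - 2}.
Label its elements g_1 = x + 1, g_2 = y - 2.

Reduce p = 10xy - 6y + 28 modulo G:
  leading term xy: subtract (10y)·g_1 from 10xy - 6y + 28 → -16y + 28
  leading term y: subtract (-16)·g_2 from -16y + 28 → -4
  leading term 1: no divisor's leading term divides it; move -4 to the remainder.
  normal form = -4.
The normal form is nonzero, so p ∉ I. Since p minus its normal form lies in I, I + (p) = I + (r) where r = -4; decide whether this ideal is the whole ring.
Here r = -4 is a nonzero constant, hence a unit: 1 ∈ I + (p), the Gröbner basis of I + (p) is {1}, and the enlarged system has no common solution — adjoining p is inconsistent.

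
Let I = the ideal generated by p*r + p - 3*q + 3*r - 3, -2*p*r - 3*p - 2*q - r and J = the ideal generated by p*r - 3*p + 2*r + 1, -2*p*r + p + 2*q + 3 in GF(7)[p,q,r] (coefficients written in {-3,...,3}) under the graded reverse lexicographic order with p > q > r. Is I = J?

Equality of ideals is decidable: compute both reduced Gröbner bases (unique for the ordering) and check whether they agree.
Buchberger on the first generating set:
f_1 = p*r + p - 3*q + 3*r - 3, LT = p*r.
f_2 = -2*p*r - 3*p - 2*q - r, LT = p*r.

S(f_1,f_2): lcm = p*r. S = 3*p + 3*q - r - 3.
  leading term p: no divisor's leading term divides it; move 3*p to the remainder.
  leading term q: no divisor's leading term divides it; move 3*q to the remainder.
  leading term r: no divisor's leading term divides it; move -r to the remainder.
  leading term 1: no divisor's leading term divides it; move -3 to the remainder.
  remainder 3*p + 3*q - r - 3 ≠ 0; add g_3 = 3*p + 3*q - r - 3 to the basis.

S(f_1,g_3): lcm = p*r. S = -q*r - 2*r**2 + p - 3*q - 3*r - 3.
  leading term q*r: no divisor's leading term divides it; move -q*r to the remainder.
  leading term r**2: no divisor's leading term divides it; move -2*r**2 to the remainder.
  leading term p: subtract (-2)·g_3 from p - 3*q - 3*r - 3 → 3*q + 2*r - 2
  leading term q: no divisor's leading term divides it; move 3*q to the remainder.
  leading term r: no divisor's leading term divides it; move 2*r to the remainder.
  leading term 1: no divisor's leading term divides it; move -2 to the remainder.
  remainder -q*r - 2*r**2 + 3*q + 2*r - 2 ≠ 0; add g_4 = -q*r - 2*r**2 + 3*q + 2*r - 2 to the basis.

S(f_2,g_3): lcm = p*r. S = -q*r - 2*r**2 - 2*p + q - 2*r.
  leading term q*r: subtract (1)·g_4 from -q*r - 2*r**2 - 2*p + q - 2*r → -2*p - 2*q + 3*r + 2
  leading term p: subtract (-3)·g_3 from -2*p - 2*q + 3*r + 2 → 0
  remainder 0.

S(f_1,g_4): lcm = p*q*r. S = -2*p*r**2 - 3*p*q - 3*q**2 + 2*p*r + 3*q*r - 2*p - 3*q.
  leading term p*r**2: subtract (-2*r)·f_1 from -2*p*r**2 - 3*p*q - 3*q**2 + 2*p*r + 3*q*r - 2*p - 3*q → -3*p*q - 3*q**2 - 3*p*r - 3*q*r - r**2 - 2*p - 3*q + r
  leading term p*q: subtract (-q)·g_3 from -3*p*q - 3*q**2 - 3*p*r - 3*q*r - r**2 - 2*p - 3*q + r → -3*p*r + 3*q*r - r**2 - 2*p + q + r
  leading term p*r: subtract (-3)·f_1 from -3*p*r + 3*q*r - r**2 - 2*p + q + r → 3*q*r - r**2 + p - q + 3*r - 2
  leading term q*r: subtract (-3)·g_4 from 3*q*r - r**2 + p - q + 3*r - 2 → p + q + 2*r - 1
  leading term p: subtract (-2)·g_3 from p + q + 2*r - 1 → 0
  remainder 0.

S(f_2,g_4): lcm = p*q*r. S = -2*p*r**2 + p*q + q**2 + 2*p*r - 3*q*r - 2*p.
  leading term p*r**2: subtract (-2*r)·f_1 from -2*p*r**2 + p*q + q**2 + 2*p*r - 3*q*r - 2*p → p*q + q**2 - 3*p*r - 2*q*r - r**2 - 2*p + r
  leading term p*q: subtract (-2*q)·g_3 from p*q + q**2 - 3*p*r - 2*q*r - r**2 - 2*p + r → -3*p*r + 3*q*r - r**2 - 2*p + q + r
  leading term p*r: subtract (-3)·f_1 from -3*p*r + 3*q*r - r**2 - 2*p + q + r → 3*q*r - r**2 + p - q + 3*r - 2
  leading term q*r: subtract (-3)·g_4 from 3*q*r - r**2 + p - q + 3*r - 2 → p + q + 2*r - 1
  leading term p: subtract (-2)·g_3 from p + q + 2*r - 1 → 0
  remainder 0.

S(g_3,g_4): leading monomials are coprime, so the S-polynomial reduces to 0 (Buchberger's first criterion).
Every S-polynomial of the final basis reduces to 0, so we have a Gröbner basis.
Inter-reduce: drop elements whose leading term is divisible by another's, tail-reduce, and make monic.
Reduced Gröbner basis: {q*r + 2*r**2 - 3*q - 2*r + 2, p + q + 2*r - 1}.

Buchberger on the second generating set:
h_1 = p*r - 3*p + 2*r + 1, LT = p*r.
h_2 = -2*p*r + p + 2*q + 3, LT = p*r.

S(h_1,h_2): lcm = p*r. S = p + q + 2*r - 1.
  leading term p: no divisor's leading term divides it; move p to the remainder.
  leading term q: no divisor's leading term divides it; move q to the remainder.
  leading term r: no divisor's leading term divides it; move 2*r to the remainder.
  leading term 1: no divisor's leading term divides it; move -1 to the remainder.
  remainder p + q + 2*r - 1 ≠ 0; add k_3 = p + q + 2*r - 1 to the basis.

S(h_1,k_3): lcm = p*r. S = -q*r - 2*r**2 - 3*p + 3*r + 1.
  leading term q*r: no divisor's leading term divides it; move -q*r to the remainder.
  leading term r**2: no divisor's leading term divides it; move -2*r**2 to the remainder.
  leading term p: subtract (-3)·k_3 from -3*p + 3*r + 1 → 3*q + 2*r - 2
  leading term q: no divisor's leading term divides it; move 3*q to the remainder.
  leading term r: no divisor's leading term divides it; move 2*r to the remainder.
  leading term 1: no divisor's leading term divides it; move -2 to the remainder.
  remainder -q*r - 2*r**2 + 3*q + 2*r - 2 ≠ 0; add k_4 = -q*r - 2*r**2 + 3*q + 2*r - 2 to the basis.

S(h_2,k_3): lcm = p*r. S = -q*r - 2*r**2 + 3*p - q + r + 2.
  leading term q*r: subtract (1)·k_4 from -q*r - 2*r**2 + 3*p - q + r + 2 → 3*p + 3*q - r - 3
  leading term p: subtract (3)·k_3 from 3*p + 3*q - r - 3 → 0
  remainder 0.

S(h_1,k_4): lcm = p*q*r. S = -2*p*r**2 + 2*p*r + 2*q*r - 2*p + q.
  leading term p*r**2: subtract (-2*r)·h_1 from -2*p*r**2 + 2*p*r + 2*q*r - 2*p + q → 3*p*r + 2*q*r - 3*r**2 - 2*p + q + 2*r
  leading term p*r: subtract (3)·h_1 from 3*p*r + 2*q*r - 3*r**2 - 2*p + q + 2*r → 2*q*r - 3*r**2 + q + 3*r - 3
  leading term q*r: subtract (-2)·k_4 from 2*q*r - 3*r**2 + q + 3*r - 3 → 0
  remainder 0.

S(h_2,k_4): lcm = p*q*r. S = -2*p*r**2 - p*q - q**2 + 2*p*r - 2*p + 2*q.
  leading term p*r**2: subtract (-2*r)·h_1 from -2*p*r**2 - p*q - q**2 + 2*p*r - 2*p + 2*q → -p*q - q**2 + 3*p*r - 3*r**2 - 2*p + 2*q + 2*r
  leading term p*q: subtract (-q)·k_3 from -p*q - q**2 + 3*p*r - 3*r**2 - 2*p + 2*q + 2*r → 3*p*r + 2*q*r - 3*r**2 - 2*p + q + 2*r
  leading term p*r: subtract (3)·h_1 from 3*p*r + 2*q*r - 3*r**2 - 2*p + q + 2*r → 2*q*r - 3*r**2 + q + 3*r - 3
  leading term q*r: subtract (-2)·k_4 from 2*q*r - 3*r**2 + q + 3*r - 3 → 0
  remainder 0.

S(k_3,k_4): leading monomials are coprime, so the S-polynomial reduces to 0 (Buchberger's first criterion).
Every S-polynomial of the final basis reduces to 0, so we have a Gröbner basis.
Inter-reduce: drop elements whose leading term is divisible by another's, tail-reduce, and make monic.
Reduced Gröbner basis: {q*r + 2*r**2 - 3*q - 2*r + 2, p + q + 2*r - 1}.

These coincide, so the ideals are equal.

Yes, the ideals are equal.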